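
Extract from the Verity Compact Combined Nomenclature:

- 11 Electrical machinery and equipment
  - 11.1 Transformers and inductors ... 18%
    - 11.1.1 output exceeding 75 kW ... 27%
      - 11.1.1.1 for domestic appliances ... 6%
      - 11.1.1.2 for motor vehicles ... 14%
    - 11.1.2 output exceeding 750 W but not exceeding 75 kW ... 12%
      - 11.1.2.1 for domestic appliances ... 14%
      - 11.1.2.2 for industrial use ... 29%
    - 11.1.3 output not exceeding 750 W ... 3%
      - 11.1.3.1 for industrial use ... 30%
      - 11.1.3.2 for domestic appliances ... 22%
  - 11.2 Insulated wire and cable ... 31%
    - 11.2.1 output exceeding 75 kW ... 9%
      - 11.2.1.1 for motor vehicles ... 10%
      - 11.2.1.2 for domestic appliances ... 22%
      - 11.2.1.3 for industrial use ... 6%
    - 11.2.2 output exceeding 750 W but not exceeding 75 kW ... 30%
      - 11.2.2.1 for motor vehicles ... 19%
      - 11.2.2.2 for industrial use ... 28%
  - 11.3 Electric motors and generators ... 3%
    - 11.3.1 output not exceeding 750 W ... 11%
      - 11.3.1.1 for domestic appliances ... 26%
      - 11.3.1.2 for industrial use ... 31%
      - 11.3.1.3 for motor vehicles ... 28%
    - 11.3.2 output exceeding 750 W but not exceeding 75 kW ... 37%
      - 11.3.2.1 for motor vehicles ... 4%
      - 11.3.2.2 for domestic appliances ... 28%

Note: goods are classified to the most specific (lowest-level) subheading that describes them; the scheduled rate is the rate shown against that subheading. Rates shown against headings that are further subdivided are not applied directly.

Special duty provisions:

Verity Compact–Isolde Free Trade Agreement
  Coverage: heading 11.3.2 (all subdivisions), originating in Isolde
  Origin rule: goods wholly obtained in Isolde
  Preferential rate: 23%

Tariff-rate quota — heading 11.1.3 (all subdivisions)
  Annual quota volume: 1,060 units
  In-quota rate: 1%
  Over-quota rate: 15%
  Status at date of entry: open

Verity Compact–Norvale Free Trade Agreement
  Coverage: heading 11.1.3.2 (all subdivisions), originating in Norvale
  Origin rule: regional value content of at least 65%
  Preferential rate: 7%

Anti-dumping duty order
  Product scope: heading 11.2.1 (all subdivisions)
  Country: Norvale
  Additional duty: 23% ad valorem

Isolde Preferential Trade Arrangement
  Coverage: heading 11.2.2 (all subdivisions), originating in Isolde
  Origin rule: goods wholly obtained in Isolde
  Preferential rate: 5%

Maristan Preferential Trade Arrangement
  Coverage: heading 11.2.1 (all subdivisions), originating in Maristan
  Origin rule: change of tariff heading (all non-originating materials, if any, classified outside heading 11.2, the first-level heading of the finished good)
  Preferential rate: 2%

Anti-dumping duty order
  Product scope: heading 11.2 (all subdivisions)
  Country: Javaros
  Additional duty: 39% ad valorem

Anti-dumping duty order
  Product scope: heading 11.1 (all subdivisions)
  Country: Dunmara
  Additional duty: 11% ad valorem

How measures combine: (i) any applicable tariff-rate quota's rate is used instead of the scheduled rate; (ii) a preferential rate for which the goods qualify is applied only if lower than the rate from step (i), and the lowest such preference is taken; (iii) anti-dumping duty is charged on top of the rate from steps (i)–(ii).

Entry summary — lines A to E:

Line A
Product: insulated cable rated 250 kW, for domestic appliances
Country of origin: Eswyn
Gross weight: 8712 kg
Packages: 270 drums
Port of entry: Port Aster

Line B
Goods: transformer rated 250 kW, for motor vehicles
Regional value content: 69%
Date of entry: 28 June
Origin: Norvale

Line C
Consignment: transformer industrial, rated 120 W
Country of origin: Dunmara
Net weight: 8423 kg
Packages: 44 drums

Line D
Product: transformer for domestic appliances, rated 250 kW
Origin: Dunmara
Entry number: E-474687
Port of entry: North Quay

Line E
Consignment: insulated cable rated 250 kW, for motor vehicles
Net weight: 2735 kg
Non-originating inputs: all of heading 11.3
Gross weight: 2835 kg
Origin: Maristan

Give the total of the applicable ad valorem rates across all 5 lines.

67%

Line A: insulated cable → 11.2; rated 250 kW → 11.2.1; for domestic appliances → 11.2.1.2. Scheduled 22%. No special measure applies. → 22%.
Line B: transformer → 11.1; rated 250 kW → 11.1.1; for motor vehicles → 11.1.1.2. Scheduled 14%. Norvale agreement on 11.1.3.2: 11.1.1.2 not covered. → 14%.
Line C: transformer → 11.1; rated 120 W → 11.1.3; industrial → 11.1.3.1. Scheduled 30%. quota on 11.1.3 open → in-quota 1%; anti-dumping (Dunmara, 11.1): +11%; total 1% + 11% = 12%. → 12%.
Line D: transformer → 11.1; rated 250 kW → 11.1.1; for domestic appliances → 11.1.1.1. Scheduled 6%. anti-dumping (Dunmara, 11.1): +11%; total 6% + 11% = 17%. → 17%.
Line E: insulated cable → 11.2; rated 250 kW → 11.2.1; for motor vehicles → 11.2.1.1. Scheduled 10%. Maristan agreement on 11.2.1: CTH met → 2% available; preferential 2%. → 2%.
Sum: 22% + 14% + 12% + 17% + 2% = 67%.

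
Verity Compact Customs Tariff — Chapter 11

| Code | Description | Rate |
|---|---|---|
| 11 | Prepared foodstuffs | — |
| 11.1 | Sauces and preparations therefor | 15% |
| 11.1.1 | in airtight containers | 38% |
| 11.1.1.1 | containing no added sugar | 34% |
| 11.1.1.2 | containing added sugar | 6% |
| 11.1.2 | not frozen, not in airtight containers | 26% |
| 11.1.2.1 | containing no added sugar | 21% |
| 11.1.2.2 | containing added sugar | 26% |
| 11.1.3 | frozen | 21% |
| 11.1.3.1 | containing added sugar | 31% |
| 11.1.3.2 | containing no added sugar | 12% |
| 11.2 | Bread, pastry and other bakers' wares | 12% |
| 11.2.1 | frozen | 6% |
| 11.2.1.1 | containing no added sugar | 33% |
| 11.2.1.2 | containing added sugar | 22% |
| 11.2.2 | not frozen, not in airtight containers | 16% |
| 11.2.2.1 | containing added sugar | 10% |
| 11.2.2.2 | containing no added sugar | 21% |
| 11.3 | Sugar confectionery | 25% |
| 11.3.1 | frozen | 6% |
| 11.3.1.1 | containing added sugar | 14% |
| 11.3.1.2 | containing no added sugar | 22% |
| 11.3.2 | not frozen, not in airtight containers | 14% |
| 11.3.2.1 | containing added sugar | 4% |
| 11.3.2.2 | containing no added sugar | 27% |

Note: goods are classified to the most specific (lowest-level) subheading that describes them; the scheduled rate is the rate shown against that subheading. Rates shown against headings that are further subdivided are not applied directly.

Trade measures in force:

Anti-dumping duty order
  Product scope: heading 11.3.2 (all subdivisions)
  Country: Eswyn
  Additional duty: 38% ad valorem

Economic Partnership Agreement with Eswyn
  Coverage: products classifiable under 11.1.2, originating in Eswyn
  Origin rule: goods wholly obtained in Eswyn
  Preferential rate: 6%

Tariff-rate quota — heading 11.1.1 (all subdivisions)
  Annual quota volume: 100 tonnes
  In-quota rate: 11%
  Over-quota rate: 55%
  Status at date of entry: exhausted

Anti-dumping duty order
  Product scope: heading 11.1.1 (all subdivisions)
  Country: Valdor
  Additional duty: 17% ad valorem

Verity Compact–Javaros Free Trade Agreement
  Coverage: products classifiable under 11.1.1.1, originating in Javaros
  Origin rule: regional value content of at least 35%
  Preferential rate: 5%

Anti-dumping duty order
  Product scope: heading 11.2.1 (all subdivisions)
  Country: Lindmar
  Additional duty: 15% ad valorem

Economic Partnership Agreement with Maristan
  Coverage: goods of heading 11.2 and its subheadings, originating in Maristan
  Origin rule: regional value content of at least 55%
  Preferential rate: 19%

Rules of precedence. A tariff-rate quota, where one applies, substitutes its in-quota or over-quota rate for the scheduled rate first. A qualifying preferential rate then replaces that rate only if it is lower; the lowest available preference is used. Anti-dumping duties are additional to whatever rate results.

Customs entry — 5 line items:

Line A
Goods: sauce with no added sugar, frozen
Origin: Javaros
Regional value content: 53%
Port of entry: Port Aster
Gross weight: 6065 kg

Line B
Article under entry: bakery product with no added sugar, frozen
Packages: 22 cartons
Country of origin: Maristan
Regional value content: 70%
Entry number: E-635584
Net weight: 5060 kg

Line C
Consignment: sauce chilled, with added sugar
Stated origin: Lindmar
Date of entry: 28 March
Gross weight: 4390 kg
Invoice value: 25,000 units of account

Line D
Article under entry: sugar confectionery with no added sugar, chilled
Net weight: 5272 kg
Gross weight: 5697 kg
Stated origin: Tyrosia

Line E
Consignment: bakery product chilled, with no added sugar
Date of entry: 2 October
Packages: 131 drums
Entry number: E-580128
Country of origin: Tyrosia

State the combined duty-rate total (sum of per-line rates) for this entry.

Line A: sauce → 11.1; frozen → 11.1.3; with no added sugar → 11.1.3.2. Scheduled 12%. Javaros agreement on 11.1.1.1: 11.1.3.2 not covered. → 12%.
Line B: bakery product → 11.2; frozen → 11.2.1; with no added sugar → 11.2.1.1. Scheduled 33%. Maristan agreement on 11.2: RVC ≥ 55% → 19% available; preferential 19%. → 19%.
Line C: sauce → 11.1; chilled → 11.1.2; with added sugar → 11.1.2.2. Scheduled 26%. No special measure applies. → 26%.
Line D: sugar confectionery → 11.3; chilled → 11.3.2; with no added sugar → 11.3.2.2. Scheduled 27%. No special measure applies. → 27%.
Line E: bakery product → 11.2; chilled → 11.2.2; with no added sugar → 11.2.2.2. Scheduled 21%. No special measure applies. → 21%.
Sum: 12% + 19% + 26% + 27% + 21% = 105%.

105%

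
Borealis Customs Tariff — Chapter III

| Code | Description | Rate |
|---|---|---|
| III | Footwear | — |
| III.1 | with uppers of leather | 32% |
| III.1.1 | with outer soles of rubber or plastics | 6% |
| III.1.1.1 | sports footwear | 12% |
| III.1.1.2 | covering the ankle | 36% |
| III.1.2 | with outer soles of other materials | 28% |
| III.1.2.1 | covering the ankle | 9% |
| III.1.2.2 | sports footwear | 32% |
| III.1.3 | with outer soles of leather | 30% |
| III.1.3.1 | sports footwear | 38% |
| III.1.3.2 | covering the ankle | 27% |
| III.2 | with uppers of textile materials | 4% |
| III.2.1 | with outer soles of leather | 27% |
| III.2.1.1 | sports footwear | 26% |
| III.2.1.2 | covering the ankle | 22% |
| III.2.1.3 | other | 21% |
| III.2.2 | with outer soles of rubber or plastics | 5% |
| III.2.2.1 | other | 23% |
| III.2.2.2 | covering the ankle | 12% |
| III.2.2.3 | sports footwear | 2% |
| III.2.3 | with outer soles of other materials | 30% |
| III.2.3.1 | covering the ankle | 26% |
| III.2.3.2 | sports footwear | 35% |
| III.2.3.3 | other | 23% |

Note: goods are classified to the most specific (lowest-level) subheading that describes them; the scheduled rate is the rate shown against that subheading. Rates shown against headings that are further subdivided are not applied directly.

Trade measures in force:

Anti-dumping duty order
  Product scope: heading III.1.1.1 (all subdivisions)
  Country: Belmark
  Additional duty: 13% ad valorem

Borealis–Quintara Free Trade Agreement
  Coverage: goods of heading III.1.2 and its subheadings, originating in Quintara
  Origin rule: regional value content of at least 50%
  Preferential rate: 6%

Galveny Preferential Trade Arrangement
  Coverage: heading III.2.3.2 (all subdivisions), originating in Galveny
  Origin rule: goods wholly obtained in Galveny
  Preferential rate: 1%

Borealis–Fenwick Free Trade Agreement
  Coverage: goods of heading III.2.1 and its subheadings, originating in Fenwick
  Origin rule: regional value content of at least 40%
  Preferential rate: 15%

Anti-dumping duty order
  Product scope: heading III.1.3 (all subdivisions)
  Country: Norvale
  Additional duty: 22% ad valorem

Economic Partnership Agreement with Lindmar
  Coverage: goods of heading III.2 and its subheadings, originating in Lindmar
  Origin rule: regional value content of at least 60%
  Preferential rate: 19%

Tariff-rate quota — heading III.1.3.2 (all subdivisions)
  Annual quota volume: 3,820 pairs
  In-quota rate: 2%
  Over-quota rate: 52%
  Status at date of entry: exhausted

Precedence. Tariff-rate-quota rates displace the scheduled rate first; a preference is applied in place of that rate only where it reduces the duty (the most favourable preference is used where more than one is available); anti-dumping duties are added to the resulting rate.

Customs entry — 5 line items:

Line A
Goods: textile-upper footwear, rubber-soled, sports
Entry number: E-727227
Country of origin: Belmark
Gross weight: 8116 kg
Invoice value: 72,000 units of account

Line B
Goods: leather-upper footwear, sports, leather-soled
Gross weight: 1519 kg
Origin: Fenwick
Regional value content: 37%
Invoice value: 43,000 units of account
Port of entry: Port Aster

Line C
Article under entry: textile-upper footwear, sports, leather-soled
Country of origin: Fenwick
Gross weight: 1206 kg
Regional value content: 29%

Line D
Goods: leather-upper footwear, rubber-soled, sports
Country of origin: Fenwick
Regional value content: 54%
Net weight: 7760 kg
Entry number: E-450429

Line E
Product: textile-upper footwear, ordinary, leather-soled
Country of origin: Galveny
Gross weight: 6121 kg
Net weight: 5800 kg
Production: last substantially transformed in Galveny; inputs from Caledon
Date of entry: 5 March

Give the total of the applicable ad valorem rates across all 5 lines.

99%

Line A: textile-upper → III.2; rubber-soled → III.2.2; sports → III.2.2.3. Scheduled 2%. No special measure applies. → 2%.
Line B: leather-upper → III.1; leather-soled → III.1.3; sports → III.1.3.1. Scheduled 38%. Fenwick agreement on III.2.1: III.1.3.1 not covered. → 38%.
Line C: textile-upper → III.2; leather-soled → III.2.1; sports → III.2.1.1. Scheduled 26%. Fenwick agreement on III.2.1: RVC < 40%. → 26%.
Line D: leather-upper → III.1; rubber-soled → III.1.1; sports → III.1.1.1. Scheduled 12%. Fenwick agreement on III.2.1: III.1.1.1 not covered. → 12%.
Line E: textile-upper → III.2; leather-soled → III.2.1; ordinary → III.2.1.3. Scheduled 21%. Galveny agreement on III.2.3.2: III.2.1.3 not covered. → 21%.
Sum: 2% + 38% + 26% + 12% + 21% = 99%.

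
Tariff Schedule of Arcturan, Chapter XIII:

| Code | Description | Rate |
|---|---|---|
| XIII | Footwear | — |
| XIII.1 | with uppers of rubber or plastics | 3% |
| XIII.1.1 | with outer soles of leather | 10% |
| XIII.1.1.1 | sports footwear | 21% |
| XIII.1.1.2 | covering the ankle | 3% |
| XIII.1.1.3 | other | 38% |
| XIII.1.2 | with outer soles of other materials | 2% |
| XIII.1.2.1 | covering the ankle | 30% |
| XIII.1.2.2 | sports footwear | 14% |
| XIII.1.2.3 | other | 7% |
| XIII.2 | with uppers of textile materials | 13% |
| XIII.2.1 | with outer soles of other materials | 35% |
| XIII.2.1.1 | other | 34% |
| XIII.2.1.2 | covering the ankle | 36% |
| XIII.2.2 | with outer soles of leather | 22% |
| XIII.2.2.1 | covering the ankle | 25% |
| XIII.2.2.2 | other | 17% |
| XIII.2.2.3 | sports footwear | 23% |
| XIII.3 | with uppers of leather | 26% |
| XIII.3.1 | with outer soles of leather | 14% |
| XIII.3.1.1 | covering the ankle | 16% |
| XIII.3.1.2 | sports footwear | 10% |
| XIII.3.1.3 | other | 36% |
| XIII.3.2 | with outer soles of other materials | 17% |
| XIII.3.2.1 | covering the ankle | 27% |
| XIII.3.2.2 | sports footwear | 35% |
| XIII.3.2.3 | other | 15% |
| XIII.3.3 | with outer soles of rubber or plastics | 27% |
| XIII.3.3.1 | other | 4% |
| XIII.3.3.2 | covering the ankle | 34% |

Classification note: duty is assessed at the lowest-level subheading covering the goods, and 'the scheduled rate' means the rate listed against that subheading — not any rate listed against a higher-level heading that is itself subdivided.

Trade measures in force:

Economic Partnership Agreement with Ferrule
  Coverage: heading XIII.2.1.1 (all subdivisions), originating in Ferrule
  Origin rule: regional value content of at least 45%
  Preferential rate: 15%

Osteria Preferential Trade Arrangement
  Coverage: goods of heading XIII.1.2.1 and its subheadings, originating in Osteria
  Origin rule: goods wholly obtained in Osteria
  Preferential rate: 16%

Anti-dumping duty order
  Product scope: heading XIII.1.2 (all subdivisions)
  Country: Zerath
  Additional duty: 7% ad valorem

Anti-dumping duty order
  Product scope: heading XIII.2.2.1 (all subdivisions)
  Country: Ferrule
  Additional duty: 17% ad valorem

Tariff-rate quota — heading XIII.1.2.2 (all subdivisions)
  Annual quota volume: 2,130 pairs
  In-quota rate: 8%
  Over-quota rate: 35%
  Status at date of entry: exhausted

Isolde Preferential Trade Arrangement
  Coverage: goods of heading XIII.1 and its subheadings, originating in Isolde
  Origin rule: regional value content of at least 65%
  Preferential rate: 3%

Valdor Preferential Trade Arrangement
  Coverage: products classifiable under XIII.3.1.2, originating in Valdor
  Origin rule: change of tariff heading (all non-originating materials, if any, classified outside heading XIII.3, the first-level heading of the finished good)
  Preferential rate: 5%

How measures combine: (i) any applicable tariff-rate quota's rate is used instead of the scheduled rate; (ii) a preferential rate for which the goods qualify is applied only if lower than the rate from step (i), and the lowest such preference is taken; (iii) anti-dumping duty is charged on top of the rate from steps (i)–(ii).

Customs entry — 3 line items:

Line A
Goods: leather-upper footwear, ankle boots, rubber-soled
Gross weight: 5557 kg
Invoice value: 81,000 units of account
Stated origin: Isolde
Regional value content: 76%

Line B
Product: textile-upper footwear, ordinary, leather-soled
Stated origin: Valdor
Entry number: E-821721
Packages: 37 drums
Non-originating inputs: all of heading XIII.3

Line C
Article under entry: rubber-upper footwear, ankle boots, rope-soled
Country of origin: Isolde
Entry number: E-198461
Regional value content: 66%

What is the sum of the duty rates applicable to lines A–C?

Line A: leather-upper → XIII.3; rubber-soled → XIII.3.3; ankle boots → XIII.3.3.2. Scheduled 34%. Isolde agreement on XIII.1: XIII.3.3.2 not covered. → 34%.
Line B: textile-upper → XIII.2; leather-soled → XIII.2.2; ordinary → XIII.2.2.2. Scheduled 17%. Valdor agreement on XIII.3.1.2: XIII.2.2.2 not covered. → 17%.
Line C: rubber-upper → XIII.1; rope-soled → XIII.1.2; ankle boots → XIII.1.2.1. Scheduled 30%. Isolde agreement on XIII.1: RVC ≥ 65% → 3% available; preferential 3%. → 3%.
Sum: 34% + 17% + 3% = 54%.

54%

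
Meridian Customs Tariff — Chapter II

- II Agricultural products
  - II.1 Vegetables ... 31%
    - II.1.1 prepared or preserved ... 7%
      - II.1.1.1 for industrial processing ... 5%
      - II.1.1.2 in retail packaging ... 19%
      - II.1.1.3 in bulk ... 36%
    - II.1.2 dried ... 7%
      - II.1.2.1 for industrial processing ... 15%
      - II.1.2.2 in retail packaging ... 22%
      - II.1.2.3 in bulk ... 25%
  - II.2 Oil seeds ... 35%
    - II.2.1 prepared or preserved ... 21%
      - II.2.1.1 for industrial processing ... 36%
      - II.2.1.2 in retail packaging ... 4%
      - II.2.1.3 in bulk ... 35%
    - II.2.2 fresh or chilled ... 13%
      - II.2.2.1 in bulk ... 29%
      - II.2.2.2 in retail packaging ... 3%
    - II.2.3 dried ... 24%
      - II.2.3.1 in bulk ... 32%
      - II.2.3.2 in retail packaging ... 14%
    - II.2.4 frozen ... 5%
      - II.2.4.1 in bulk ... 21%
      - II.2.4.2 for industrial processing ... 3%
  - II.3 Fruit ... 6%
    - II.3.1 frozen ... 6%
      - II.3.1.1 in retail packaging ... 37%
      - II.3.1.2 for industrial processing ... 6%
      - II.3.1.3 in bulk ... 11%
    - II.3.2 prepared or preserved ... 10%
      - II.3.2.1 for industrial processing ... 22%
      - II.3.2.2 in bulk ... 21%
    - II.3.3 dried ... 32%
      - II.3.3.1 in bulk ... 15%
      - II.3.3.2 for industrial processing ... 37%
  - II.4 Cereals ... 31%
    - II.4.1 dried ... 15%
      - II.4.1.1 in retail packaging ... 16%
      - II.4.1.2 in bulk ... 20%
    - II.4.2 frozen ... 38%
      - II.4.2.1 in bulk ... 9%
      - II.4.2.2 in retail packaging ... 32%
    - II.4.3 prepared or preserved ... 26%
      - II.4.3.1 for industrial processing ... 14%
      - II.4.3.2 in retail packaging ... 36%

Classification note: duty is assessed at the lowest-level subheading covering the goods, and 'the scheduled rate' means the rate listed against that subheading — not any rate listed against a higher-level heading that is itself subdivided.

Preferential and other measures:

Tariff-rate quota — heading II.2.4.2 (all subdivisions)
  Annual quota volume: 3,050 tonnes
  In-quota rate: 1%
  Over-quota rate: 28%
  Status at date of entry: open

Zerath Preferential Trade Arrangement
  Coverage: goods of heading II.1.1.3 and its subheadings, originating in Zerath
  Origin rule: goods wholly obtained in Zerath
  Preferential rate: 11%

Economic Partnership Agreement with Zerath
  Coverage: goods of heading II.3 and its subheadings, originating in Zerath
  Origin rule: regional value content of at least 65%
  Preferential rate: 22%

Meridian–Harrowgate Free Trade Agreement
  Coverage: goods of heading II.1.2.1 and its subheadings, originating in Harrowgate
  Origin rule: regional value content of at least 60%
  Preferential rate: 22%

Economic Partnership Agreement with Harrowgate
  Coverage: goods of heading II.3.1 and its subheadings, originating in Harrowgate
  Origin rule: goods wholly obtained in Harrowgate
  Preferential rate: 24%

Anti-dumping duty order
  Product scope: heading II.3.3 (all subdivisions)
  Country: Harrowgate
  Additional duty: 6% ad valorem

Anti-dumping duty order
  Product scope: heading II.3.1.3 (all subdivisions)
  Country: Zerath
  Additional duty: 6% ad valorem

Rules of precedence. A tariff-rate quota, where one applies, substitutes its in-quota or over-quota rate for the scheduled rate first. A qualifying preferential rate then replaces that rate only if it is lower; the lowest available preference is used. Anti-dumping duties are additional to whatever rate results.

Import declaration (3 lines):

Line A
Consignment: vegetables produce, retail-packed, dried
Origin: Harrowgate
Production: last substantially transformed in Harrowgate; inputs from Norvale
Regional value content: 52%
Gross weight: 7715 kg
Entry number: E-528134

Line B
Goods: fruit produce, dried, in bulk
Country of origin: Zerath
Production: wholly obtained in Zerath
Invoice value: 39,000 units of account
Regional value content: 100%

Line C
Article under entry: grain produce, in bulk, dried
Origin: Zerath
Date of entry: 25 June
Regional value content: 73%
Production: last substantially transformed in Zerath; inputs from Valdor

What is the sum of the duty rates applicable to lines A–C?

Line A: vegetables → II.1; dried → II.1.2; retail-packed → II.1.2.2. Scheduled 22%. Harrowgate agreement on II.1.2.1: II.1.2.2 not covered; Harrowgate agreement on II.3.1: II.1.2.2 not covered. → 22%.
Line B: fruit → II.3; dried → II.3.3; in bulk → II.3.3.1. Scheduled 15%. Zerath agreement on II.1.1.3: II.3.3.1 not covered; Zerath agreement on II.3: RVC ≥ 65% → 22% available; preference 22% not lower than 15% → no reduction. → 15%.
Line C: grain → II.4; dried → II.4.1; in bulk → II.4.1.2. Scheduled 20%. Zerath agreement on II.1.1.3: II.4.1.2 not covered; Zerath agreement on II.3: II.4.1.2 not covered. → 20%.
Sum: 22% + 15% + 20% = 57%.

57%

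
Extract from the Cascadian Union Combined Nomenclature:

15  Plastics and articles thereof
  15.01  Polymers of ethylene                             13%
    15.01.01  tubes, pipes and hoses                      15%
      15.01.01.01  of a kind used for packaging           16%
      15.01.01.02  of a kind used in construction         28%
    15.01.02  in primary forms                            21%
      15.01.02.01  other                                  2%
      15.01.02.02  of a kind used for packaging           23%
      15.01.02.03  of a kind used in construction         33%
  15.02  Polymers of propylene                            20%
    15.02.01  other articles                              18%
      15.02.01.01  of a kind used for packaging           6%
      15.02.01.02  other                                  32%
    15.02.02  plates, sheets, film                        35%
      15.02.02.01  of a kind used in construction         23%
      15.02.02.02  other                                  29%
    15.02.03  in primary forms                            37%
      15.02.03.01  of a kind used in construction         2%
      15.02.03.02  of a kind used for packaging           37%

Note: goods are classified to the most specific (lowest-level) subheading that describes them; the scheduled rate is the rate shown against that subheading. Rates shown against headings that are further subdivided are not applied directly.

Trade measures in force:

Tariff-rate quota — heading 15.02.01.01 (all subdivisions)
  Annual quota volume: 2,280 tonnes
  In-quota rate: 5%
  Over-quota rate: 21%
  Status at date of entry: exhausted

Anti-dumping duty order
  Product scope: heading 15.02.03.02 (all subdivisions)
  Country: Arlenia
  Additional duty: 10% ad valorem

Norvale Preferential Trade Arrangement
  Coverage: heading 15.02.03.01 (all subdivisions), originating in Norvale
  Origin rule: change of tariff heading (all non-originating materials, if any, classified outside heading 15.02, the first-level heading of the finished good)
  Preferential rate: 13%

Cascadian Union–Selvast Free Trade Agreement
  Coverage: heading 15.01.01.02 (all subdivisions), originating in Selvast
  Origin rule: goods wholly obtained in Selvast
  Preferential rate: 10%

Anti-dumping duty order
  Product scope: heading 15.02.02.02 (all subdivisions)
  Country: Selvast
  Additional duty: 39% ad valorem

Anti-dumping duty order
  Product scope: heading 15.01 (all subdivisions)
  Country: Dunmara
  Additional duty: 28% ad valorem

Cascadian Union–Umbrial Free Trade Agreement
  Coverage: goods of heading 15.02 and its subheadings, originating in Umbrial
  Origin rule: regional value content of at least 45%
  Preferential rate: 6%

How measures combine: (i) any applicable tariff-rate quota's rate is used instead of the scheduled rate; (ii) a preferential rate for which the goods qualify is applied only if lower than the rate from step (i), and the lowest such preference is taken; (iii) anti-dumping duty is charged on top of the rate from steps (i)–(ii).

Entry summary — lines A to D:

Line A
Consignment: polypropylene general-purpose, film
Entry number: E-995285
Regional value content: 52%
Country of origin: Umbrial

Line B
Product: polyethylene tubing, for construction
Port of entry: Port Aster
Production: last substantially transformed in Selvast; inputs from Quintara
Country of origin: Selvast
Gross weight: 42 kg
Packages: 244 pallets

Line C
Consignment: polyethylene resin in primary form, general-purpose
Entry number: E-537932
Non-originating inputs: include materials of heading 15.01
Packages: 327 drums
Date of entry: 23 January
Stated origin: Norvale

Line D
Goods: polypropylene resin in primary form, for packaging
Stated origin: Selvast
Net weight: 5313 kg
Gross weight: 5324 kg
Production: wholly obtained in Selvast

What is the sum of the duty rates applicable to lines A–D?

Line A: polypropylene → 15.02; film → 15.02.02; general-purpose → 15.02.02.02. Scheduled 29%. Umbrial agreement on 15.02: RVC ≥ 45% → 6% available; preferential 6%. → 6%.
Line B: polyethylene → 15.01; tubing → 15.01.01; for construction → 15.01.01.02. Scheduled 28%. Selvast agreement on 15.01.01.02: not wholly obtained. → 28%.
Line C: polyethylene → 15.01; resin in primary form → 15.01.02; general-purpose → 15.01.02.01. Scheduled 2%. Norvale agreement on 15.02.03.01: 15.01.02.01 not covered. → 2%.
Line D: polypropylene → 15.02; resin in primary form → 15.02.03; for packaging → 15.02.03.02. Scheduled 37%. Selvast agreement on 15.01.01.02: 15.02.03.02 not covered. → 37%.
Sum: 6% + 28% + 2% + 37% = 73%.

73%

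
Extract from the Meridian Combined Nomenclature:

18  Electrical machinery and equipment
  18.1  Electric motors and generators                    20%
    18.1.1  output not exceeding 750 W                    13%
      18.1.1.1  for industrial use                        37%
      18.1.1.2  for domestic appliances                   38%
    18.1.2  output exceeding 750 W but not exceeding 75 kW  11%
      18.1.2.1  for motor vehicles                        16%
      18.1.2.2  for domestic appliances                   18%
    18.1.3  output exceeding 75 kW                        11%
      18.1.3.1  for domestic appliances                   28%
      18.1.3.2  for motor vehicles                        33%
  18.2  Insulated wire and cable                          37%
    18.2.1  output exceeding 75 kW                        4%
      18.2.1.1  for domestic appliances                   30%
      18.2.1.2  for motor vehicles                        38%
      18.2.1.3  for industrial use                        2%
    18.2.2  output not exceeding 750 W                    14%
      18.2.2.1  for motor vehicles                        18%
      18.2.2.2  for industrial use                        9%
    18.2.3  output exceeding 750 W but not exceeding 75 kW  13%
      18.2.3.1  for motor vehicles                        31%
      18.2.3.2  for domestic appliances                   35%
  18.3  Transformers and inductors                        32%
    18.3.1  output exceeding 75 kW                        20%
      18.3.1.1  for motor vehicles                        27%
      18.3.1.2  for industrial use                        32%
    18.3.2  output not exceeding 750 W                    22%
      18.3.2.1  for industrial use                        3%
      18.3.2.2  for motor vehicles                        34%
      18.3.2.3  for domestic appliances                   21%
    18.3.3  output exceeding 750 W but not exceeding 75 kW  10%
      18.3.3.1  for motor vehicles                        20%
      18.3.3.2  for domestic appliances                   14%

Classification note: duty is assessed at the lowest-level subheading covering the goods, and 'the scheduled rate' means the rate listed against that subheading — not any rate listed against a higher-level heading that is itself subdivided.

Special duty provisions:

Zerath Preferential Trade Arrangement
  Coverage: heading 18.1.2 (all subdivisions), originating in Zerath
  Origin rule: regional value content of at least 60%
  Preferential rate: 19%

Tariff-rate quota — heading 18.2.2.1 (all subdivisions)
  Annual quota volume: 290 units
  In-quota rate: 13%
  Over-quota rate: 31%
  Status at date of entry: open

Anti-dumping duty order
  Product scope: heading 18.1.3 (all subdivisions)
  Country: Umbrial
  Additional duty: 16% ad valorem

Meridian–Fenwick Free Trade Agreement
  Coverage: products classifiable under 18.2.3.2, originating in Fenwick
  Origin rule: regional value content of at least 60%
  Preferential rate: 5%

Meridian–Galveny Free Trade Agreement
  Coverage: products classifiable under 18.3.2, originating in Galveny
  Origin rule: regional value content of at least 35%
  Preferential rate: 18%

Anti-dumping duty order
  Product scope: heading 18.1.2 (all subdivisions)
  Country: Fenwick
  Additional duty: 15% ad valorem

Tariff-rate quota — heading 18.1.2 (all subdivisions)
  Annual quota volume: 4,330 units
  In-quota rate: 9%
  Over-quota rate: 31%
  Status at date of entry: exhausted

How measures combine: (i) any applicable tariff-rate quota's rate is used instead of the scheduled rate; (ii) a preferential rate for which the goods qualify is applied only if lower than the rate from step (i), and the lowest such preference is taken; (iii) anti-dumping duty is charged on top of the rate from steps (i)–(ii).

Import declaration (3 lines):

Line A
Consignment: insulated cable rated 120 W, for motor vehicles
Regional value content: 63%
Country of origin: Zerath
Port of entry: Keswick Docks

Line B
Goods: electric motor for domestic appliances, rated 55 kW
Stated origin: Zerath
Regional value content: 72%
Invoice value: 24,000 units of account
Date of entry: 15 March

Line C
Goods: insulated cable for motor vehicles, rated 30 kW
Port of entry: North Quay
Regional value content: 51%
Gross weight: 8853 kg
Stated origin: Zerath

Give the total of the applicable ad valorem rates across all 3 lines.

Line A: insulated cable → 18.2; rated 120 W → 18.2.2; for motor vehicles → 18.2.2.1. Scheduled 18%. quota on 18.2.2.1 open → in-quota 13%; Zerath agreement on 18.1.2: 18.2.2.1 not covered. → 13%.
Line B: electric motor → 18.1; rated 55 kW → 18.1.2; for domestic appliances → 18.1.2.2. Scheduled 18%. quota on 18.1.2 exhausted → over-quota 31%; Zerath agreement on 18.1.2: RVC ≥ 60% → 19% available; preferential 19%. → 19%.
Line C: insulated cable → 18.2; rated 30 kW → 18.2.3; for motor vehicles → 18.2.3.1. Scheduled 31%. Zerath agreement on 18.1.2: 18.2.3.1 not covered. → 31%.
Sum: 13% + 19% + 31% = 63%.

63%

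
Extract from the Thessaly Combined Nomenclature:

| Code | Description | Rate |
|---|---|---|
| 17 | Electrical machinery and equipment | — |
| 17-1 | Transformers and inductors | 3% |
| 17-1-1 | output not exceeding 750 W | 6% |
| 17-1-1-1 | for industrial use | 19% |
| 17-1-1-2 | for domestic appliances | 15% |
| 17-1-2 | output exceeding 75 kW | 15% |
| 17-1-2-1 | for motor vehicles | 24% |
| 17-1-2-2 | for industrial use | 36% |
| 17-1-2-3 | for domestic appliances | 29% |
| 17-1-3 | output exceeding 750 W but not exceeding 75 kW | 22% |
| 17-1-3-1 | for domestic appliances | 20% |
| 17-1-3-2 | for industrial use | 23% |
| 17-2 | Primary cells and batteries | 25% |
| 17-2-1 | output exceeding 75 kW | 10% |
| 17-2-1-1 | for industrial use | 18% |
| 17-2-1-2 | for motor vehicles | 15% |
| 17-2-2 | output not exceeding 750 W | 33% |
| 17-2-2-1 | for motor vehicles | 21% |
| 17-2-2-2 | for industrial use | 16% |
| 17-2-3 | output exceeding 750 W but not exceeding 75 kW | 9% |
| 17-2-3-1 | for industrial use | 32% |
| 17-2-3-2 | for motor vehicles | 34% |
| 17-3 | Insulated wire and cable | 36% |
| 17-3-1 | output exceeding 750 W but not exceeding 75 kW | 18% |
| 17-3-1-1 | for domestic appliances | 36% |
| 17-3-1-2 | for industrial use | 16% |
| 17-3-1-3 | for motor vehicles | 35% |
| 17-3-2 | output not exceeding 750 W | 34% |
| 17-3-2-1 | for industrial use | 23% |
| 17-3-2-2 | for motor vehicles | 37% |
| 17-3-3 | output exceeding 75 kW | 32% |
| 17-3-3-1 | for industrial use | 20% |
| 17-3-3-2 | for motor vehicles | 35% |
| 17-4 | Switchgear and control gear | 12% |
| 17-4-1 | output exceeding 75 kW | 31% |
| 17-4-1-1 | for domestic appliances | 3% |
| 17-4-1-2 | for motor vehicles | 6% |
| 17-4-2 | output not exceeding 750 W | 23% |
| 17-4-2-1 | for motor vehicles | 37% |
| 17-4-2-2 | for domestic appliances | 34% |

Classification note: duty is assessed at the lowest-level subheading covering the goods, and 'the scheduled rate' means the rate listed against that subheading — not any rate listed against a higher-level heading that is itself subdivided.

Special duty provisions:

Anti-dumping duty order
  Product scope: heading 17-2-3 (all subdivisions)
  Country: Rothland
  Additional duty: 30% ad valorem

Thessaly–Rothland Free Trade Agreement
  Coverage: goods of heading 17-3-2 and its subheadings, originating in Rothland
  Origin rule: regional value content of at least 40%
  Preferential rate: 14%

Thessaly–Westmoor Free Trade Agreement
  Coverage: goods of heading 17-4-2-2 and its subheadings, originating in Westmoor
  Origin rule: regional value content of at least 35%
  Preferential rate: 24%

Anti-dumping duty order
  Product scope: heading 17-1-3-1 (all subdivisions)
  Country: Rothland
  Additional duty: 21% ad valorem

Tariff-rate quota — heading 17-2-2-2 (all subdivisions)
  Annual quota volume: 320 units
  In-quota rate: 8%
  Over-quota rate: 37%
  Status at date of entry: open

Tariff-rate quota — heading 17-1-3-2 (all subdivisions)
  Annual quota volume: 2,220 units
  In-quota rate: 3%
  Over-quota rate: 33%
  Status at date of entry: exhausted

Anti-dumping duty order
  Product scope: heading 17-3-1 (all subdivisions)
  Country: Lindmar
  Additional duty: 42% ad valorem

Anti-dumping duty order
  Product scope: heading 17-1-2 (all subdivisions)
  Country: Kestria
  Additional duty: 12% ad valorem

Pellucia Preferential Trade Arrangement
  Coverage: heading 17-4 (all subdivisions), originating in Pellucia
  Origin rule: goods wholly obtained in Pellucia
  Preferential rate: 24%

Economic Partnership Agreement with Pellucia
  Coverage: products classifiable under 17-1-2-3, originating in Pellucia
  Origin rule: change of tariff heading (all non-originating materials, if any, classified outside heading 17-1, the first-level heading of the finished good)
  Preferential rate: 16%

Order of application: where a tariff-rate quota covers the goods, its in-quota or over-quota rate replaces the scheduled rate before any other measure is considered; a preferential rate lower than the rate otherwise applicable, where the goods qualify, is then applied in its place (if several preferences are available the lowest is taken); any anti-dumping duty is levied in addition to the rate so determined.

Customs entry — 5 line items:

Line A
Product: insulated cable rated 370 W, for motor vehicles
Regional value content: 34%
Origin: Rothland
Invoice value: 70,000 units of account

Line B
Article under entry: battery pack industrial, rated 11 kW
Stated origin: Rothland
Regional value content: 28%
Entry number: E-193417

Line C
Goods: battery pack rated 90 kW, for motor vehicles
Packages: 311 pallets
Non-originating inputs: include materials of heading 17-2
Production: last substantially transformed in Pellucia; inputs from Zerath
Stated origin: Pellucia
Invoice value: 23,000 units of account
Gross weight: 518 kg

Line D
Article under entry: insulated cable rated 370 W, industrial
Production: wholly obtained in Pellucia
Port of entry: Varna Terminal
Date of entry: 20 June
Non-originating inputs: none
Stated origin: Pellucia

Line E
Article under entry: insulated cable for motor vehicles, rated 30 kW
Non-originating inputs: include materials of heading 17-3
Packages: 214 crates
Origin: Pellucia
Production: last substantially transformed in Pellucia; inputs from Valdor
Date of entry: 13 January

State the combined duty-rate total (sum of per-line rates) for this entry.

Line A: insulated cable → 17-3; rated 370 W → 17-3-2; for motor vehicles → 17-3-2-2. Scheduled 37%. Rothland agreement on 17-3-2: RVC < 40%. → 37%.
Line B: battery pack → 17-2; rated 11 kW → 17-2-3; industrial → 17-2-3-1. Scheduled 32%. Rothland agreement on 17-3-2: 17-2-3-1 not covered; anti-dumping (Rothland, 17-2-3): +30%; total 32% + 30% = 62%. → 62%.
Line C: battery pack → 17-2; rated 90 kW → 17-2-1; for motor vehicles → 17-2-1-2. Scheduled 15%. Pellucia agreement on 17-4: 17-2-1-2 not covered; Pellucia agreement on 17-1-2-3: 17-2-1-2 not covered. → 15%.
Line D: insulated cable → 17-3; rated 370 W → 17-3-2; industrial → 17-3-2-1. Scheduled 23%. Pellucia agreement on 17-4: 17-3-2-1 not covered; Pellucia agreement on 17-1-2-3: 17-3-2-1 not covered. → 23%.
Line E: insulated cable → 17-3; rated 30 kW → 17-3-1; for motor vehicles → 17-3-1-3. Scheduled 35%. Pellucia agreement on 17-4: 17-3-1-3 not covered; Pellucia agreement on 17-1-2-3: 17-3-1-3 not covered. → 35%.
Sum: 37% + 62% + 15% + 23% + 35% = 172%.

172%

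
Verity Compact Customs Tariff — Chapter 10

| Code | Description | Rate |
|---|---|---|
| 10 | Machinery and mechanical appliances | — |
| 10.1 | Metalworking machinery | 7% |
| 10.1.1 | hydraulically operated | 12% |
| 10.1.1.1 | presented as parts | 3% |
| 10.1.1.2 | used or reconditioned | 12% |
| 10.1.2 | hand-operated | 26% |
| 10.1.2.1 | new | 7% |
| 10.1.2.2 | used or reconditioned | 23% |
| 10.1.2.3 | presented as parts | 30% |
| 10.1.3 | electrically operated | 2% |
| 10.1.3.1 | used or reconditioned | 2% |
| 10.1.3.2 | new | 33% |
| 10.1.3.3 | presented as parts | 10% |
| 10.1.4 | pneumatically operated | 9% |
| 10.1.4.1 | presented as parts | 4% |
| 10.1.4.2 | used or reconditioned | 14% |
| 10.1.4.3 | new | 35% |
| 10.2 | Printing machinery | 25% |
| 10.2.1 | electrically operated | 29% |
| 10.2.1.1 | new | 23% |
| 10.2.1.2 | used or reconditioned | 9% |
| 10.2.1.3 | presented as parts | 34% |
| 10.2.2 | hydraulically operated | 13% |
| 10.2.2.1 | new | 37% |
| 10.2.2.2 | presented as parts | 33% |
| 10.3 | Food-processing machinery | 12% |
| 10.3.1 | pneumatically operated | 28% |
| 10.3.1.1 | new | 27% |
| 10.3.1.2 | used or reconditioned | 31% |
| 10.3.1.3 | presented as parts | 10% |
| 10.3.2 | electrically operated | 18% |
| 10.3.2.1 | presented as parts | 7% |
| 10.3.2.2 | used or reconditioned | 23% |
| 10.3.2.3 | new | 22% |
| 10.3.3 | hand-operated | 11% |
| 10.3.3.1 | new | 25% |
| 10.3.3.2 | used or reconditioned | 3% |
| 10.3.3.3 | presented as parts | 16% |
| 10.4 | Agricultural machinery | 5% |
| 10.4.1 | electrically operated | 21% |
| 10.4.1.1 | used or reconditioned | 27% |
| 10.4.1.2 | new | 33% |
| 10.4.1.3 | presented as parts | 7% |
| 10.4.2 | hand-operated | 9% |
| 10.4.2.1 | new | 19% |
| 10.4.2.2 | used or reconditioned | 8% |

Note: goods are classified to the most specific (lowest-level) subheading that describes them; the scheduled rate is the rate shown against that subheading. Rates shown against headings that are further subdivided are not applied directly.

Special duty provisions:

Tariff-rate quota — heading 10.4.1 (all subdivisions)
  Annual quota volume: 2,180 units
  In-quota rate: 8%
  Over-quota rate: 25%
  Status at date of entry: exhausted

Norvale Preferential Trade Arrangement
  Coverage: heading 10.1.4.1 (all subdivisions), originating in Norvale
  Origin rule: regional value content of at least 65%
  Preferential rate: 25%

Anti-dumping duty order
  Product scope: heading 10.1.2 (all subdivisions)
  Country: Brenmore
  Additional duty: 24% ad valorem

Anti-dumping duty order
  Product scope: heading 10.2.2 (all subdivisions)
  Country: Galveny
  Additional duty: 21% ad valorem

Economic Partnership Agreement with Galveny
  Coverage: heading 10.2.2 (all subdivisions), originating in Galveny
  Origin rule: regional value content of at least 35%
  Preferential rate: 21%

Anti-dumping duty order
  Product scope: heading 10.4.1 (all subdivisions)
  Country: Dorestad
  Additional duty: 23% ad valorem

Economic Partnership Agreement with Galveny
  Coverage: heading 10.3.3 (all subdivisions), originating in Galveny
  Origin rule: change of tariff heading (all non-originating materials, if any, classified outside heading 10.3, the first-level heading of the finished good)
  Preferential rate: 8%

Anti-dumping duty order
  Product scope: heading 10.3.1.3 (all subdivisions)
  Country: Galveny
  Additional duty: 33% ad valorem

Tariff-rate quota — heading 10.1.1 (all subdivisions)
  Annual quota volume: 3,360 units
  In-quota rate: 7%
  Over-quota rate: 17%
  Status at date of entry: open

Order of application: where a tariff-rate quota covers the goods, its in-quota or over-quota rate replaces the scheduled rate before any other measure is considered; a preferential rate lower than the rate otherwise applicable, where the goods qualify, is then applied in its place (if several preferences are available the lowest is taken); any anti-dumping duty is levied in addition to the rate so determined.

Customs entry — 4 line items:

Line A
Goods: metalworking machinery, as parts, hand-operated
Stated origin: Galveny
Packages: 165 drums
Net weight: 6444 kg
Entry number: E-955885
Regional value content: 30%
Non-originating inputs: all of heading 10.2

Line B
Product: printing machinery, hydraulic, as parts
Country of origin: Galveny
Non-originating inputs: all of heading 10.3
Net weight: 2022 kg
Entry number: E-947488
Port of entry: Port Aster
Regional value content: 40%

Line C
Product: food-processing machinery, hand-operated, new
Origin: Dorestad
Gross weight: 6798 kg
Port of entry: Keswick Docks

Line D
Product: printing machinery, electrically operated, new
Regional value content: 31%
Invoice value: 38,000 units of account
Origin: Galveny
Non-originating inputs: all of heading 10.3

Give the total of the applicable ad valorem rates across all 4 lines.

Line A: metalworking → 10.1; hand-operated → 10.1.2; as parts → 10.1.2.3. Scheduled 30%. Galveny agreement on 10.2.2: 10.1.2.3 not covered; Galveny agreement on 10.3.3: 10.1.2.3 not covered. → 30%.
Line B: printing → 10.2; hydraulic → 10.2.2; as parts → 10.2.2.2. Scheduled 33%. Galveny agreement on 10.2.2: RVC ≥ 35% → 21% available; Galveny agreement on 10.3.3: 10.2.2.2 not covered; preferential 21%; anti-dumping (Galveny, 10.2.2): +21%; total 21% + 21% = 42%. → 42%.
Line C: food-processing → 10.3; hand-operated → 10.3.3; new → 10.3.3.1. Scheduled 25%. No special measure applies. → 25%.
Line D: printing → 10.2; electrically operated → 10.2.1; new → 10.2.1.1. Scheduled 23%. Galveny agreement on 10.2.2: 10.2.1.1 not covered; Galveny agreement on 10.3.3: 10.2.1.1 not covered. → 23%.
Sum: 30% + 42% + 25% + 23% = 120%.

120%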